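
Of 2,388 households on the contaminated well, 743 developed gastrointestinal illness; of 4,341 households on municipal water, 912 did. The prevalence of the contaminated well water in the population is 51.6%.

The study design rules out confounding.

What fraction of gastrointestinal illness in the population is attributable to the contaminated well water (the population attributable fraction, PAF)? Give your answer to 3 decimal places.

p₁ = P(outcome | exposed) = 743/2388 = 0.31114
p₀ = P(outcome | unexposed) = 912/4341 = 0.21009
Overall risk P(Y=1) = π·p₁ + (1−π)·p₀ = 0.516×0.31114 + 0.484×0.21009 = 0.26223.
Under exogeneity, PAF = [P(Y=1) − p₀] / P(Y=1).
PAF = (0.26223 − 0.21009) / 0.26223 ≈ 0.1988

PAF ≈ 0.199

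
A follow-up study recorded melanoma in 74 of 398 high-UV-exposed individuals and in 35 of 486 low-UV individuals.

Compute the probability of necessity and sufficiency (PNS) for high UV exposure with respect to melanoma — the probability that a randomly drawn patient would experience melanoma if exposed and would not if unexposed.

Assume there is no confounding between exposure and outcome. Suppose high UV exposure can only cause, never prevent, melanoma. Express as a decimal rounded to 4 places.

p₁ = P(outcome | exposed) = 74/398 = 0.18593
p₀ = P(outcome | unexposed) = 35/486 = 0.072016
Under exogeneity and monotonicity, PNS = p₁ − p₀.
PNS = 0.18593 − 0.072016 = 0.11391

PNS ≈ 0.1139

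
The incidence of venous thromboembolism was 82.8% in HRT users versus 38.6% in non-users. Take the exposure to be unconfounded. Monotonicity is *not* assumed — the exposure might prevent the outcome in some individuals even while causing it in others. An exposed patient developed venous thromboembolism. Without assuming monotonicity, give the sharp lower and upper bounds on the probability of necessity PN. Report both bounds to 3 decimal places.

p₁ = 0.828, p₀ = 0.386.
Under exogeneity alone the bounds on PN are max{0,(p₁−p₀)/p₁} ≤ PN ≤ min{1,(1−p₀)/p₁}.
  lower = (p₁ − p₀)/p₁ = 0.442 / 0.828 ≈ 0.5338
  upper = min{1, (1 − p₀)/p₁} = 0.614 / 0.828 ≈ 0.7415

0.534 ≤ PN ≤ 0.742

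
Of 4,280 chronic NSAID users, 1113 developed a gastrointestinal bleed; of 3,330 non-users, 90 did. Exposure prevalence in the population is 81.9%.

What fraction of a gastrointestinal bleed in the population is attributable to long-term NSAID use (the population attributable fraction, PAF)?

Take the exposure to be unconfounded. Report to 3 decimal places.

PAF ≈ 0.876

p₁ = P(outcome | exposed) = 1113/4280 = 0.26005
p₀ = P(outcome | unexposed) = 90/3330 = 0.027027
Overall risk P(Y=1) = π·p₁ + (1−π)·p₀ = 0.819×0.26005 + 0.181×0.027027 = 0.21787.
Under exogeneity, PAF = [P(Y=1) − p₀] / P(Y=1).
PAF = (0.21787 − 0.027027) / 0.21787 ≈ 0.8759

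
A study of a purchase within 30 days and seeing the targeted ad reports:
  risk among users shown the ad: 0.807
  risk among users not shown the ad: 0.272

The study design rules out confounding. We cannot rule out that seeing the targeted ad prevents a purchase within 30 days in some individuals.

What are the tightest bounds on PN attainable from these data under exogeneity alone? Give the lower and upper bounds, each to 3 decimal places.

0.663 ≤ PN ≤ 0.902

Let p₁ = 0.807, p₀ = 0.272.
Under exogeneity alone the bounds on PN are max{0,(p₁−p₀)/p₁} ≤ PN ≤ min{1,(1−p₀)/p₁}.
  lower = (p₁ − p₀)/p₁ = 0.535 / 0.807 ≈ 0.6629
  upper = min{1, (1 − p₀)/p₁} = 0.728 / 0.807 ≈ 0.9021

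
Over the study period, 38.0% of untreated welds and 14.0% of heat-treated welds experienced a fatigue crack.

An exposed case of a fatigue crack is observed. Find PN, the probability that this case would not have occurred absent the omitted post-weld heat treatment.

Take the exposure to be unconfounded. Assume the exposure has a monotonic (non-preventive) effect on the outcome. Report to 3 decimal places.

p₁ = 0.38, p₀ = 0.14.
Under exogeneity and monotonicity, PN = (p₁ − p₀) / p₁.
PN = (0.38 − 0.14) / 0.38 = 0.24 / 0.38 ≈ 0.6316

PN ≈ 0.632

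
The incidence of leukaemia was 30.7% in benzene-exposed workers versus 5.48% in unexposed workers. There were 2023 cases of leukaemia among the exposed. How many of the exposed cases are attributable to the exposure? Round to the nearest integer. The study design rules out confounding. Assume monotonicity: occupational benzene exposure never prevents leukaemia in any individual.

p₁ = 0.307, p₀ = 0.0548.
PN = (p₁ − p₀)/p₁ = (0.307 − 0.0548) / 0.307 ≈ 0.82150.
Attributable cases ≈ PN × (exposed cases) = 0.82150 × 2023 ≈ 1661.89.

about 1662 cases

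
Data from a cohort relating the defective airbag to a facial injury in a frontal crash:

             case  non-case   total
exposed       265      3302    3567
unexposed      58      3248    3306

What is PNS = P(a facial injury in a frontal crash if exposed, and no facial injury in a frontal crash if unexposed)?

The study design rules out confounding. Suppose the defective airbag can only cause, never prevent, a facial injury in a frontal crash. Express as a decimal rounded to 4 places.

p₁ = P(outcome | exposed) = 265/3567 = 0.074292
p₀ = P(outcome | unexposed) = 58/3306 = 0.017544
Under exogeneity and monotonicity, PNS = p₁ − p₀.
PNS = 0.074292 − 0.017544 = 0.056748

PNS ≈ 0.0567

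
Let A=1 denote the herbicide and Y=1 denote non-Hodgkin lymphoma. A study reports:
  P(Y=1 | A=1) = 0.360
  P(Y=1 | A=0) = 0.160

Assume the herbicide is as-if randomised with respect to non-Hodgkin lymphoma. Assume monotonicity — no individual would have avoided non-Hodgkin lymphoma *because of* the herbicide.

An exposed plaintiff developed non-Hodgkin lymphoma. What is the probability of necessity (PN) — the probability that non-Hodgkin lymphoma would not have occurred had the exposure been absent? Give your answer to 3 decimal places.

Let p₁ = 0.36, p₀ = 0.16.
Under exogeneity and monotonicity, PN = (p₁ − p₀) / p₁.
PN = (0.36 − 0.16) / 0.36 = 0.2 / 0.36 ≈ 0.5556

PN ≈ 0.556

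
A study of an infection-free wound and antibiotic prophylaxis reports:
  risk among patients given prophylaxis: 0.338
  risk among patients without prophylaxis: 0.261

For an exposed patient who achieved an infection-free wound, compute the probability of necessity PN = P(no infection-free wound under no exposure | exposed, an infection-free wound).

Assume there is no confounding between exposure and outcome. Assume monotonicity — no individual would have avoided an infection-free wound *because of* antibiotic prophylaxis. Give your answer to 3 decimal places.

PN ≈ 0.228

Let p₁ = 0.338, p₀ = 0.261.
Under exogeneity and monotonicity, PN = (p₁ − p₀) / p₁.
PN = (0.338 − 0.261) / 0.338 = 0.077 / 0.338 ≈ 0.2278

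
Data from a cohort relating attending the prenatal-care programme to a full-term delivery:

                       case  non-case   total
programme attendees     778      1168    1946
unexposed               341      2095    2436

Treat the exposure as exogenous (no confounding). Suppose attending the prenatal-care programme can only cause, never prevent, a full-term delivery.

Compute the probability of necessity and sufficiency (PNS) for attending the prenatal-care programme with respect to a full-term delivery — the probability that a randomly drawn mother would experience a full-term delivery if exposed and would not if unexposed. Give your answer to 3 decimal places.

p₁ = P(outcome | exposed) = 778/1946 = 0.39979
p₀ = P(outcome | unexposed) = 341/2436 = 0.13998
Under exogeneity and monotonicity, PNS = p₁ − p₀.
PNS = 0.39979 − 0.13998 = 0.25981

PNS ≈ 0.260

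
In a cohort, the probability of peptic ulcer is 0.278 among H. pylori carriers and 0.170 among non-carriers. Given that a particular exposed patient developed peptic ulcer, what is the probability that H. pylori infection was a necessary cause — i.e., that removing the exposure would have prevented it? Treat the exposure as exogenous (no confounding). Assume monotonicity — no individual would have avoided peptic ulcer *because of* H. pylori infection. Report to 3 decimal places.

Let p₁ = 0.278, p₀ = 0.17.
Under exogeneity and monotonicity, PN = (p₁ − p₀) / p₁.
PN = (0.278 − 0.17) / 0.278 = 0.108 / 0.278 ≈ 0.3885

PN ≈ 0.388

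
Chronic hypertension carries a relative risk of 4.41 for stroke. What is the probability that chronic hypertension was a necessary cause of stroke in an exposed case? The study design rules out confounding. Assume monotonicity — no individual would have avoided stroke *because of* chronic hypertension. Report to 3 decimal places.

PN ≈ 0.773

Under exogeneity and monotonicity, PN = (RR − 1) / RR = 1 − 1/RR.
PN = (4.41 − 1) / 4.41 = 3.41 / 4.41 ≈ 0.7732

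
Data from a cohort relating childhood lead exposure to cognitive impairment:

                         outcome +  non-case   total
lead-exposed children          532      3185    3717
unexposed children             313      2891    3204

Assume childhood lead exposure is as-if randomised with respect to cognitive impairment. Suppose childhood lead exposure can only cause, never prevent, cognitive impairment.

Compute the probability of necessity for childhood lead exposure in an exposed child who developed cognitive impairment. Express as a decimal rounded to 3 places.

PN ≈ 0.317

p₁ = P(outcome | exposed) = 532/3717 = 0.14313
p₀ = P(outcome | unexposed) = 313/3204 = 0.09769
Under exogeneity and monotonicity, PN = (p₁ − p₀)/p₁.
PN = (0.14313 − 0.09769) / 0.14313 ≈ 0.3175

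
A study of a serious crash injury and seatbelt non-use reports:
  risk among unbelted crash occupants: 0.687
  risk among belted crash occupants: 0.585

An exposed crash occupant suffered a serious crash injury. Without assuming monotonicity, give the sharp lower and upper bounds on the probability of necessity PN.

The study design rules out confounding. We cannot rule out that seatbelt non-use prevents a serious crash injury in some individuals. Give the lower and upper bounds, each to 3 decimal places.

0.148 ≤ PN ≤ 0.604

Let p₁ = 0.687, p₀ = 0.585.
Under exogeneity alone the bounds on PN are max{0,(p₁−p₀)/p₁} ≤ PN ≤ min{1,(1−p₀)/p₁}.
  lower = (p₁ − p₀)/p₁ = 0.102 / 0.687 ≈ 0.1485
  upper = min{1, (1 − p₀)/p₁} = 0.415 / 0.687 ≈ 0.6041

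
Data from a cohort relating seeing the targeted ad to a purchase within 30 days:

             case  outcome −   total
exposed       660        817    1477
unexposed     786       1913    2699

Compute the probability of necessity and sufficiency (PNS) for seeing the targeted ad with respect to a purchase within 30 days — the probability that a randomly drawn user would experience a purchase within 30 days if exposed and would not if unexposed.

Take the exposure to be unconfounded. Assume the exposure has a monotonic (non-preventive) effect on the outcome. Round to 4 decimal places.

PNS ≈ 0.1556

p₁ = P(outcome | exposed) = 660/1477 = 0.44685
p₀ = P(outcome | unexposed) = 786/2699 = 0.29122
Under exogeneity and monotonicity, PNS = p₁ − p₀.
PNS = 0.44685 − 0.29122 = 0.15563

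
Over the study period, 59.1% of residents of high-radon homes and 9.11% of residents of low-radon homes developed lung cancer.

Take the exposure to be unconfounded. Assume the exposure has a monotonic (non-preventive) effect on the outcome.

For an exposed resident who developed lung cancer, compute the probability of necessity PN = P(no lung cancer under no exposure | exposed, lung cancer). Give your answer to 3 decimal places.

p₁ = 0.591, p₀ = 0.0911.
Under exogeneity and monotonicity, PN = (p₁ − p₀) / p₁.
PN = (0.591 − 0.0911) / 0.591 = 0.4999 / 0.591 ≈ 0.8459

PN ≈ 0.846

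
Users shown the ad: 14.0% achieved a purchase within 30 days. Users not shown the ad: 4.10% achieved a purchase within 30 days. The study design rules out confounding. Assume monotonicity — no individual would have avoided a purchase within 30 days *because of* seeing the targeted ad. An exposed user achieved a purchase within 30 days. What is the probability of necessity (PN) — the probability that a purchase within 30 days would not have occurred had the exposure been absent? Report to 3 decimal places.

PN ≈ 0.707

p₁ = 0.14, p₀ = 0.041.
Under exogeneity and monotonicity, PN = (p₁ − p₀) / p₁.
PN = (0.14 − 0.041) / 0.14 = 0.099 / 0.14 ≈ 0.7071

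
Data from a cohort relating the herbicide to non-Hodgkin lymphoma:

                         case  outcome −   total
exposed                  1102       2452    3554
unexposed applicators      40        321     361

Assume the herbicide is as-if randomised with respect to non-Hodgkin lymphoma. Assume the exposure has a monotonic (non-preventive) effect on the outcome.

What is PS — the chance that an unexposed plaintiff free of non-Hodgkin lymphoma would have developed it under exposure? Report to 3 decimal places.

PS ≈ 0.224

p₁ = P(outcome | exposed) = 1102/3554 = 0.31007
p₀ = P(outcome | unexposed) = 40/361 = 0.1108
Under exogeneity and monotonicity, PS = (p₁ − p₀)/(1 − p₀).
PS = (0.31007 − 0.1108) / 0.8892 ≈ 0.2241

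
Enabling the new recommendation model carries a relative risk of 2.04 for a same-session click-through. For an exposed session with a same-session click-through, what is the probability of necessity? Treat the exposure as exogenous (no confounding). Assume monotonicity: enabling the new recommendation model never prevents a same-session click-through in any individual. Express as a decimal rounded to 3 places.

PN ≈ 0.510

Under exogeneity and monotonicity, PN = (RR − 1) / RR = 1 − 1/RR.
PN = (2.04 − 1) / 2.04 = 1.04 / 2.04 ≈ 0.5098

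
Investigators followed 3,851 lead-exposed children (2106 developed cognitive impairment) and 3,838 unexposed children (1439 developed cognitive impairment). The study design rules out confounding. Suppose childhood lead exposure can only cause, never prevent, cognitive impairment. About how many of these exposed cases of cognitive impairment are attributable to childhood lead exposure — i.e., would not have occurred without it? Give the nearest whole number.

about 662 cases

p₁ = P(outcome | exposed) = 2106/3851 = 0.54687
p₀ = P(outcome | unexposed) = 1439/3838 = 0.37493
PN = (p₁ − p₀)/p₁ = (0.54687 − 0.37493) / 0.54687 ≈ 0.31440.
Attributable cases ≈ PN × (exposed cases) = 0.31440 × 2106 ≈ 662.13.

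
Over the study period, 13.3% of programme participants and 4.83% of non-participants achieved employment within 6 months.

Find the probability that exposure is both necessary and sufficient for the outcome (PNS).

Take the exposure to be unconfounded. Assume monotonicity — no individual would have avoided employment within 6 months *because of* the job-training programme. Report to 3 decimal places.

p₁ = 0.133, p₀ = 0.0483.
Under exogeneity and monotonicity, PNS = p₁ − p₀.
PNS = 0.133 − 0.0483 = 0.0847

PNS ≈ 0.085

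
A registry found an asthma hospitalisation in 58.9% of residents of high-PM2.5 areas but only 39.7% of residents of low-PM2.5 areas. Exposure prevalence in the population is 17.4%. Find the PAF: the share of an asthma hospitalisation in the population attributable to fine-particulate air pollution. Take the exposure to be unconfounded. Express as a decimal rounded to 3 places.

PAF ≈ 0.078

p₁ = 0.589, p₀ = 0.397.
Overall risk P(Y=1) = π·p₁ + (1−π)·p₀ = 0.174×0.589 + 0.826×0.397 = 0.43041.
Under exogeneity, PAF = [P(Y=1) − p₀] / P(Y=1).
PAF = (0.43041 − 0.397) / 0.43041 ≈ 0.0776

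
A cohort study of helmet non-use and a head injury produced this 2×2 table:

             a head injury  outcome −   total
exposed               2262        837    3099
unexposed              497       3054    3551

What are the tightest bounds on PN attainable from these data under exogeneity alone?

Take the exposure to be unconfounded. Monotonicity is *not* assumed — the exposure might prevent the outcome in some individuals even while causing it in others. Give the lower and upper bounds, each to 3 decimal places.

0.808 ≤ PN ≤ 1.000

p₁ = P(outcome | exposed) = 2262/3099 = 0.72991
p₀ = P(outcome | unexposed) = 497/3551 = 0.13996
Under exogeneity alone the bounds on PN are max{0,(p₁−p₀)/p₁} ≤ PN ≤ min{1,(1−p₀)/p₁}.
  lower = (p₁ − p₀)/p₁ = 0.58995 / 0.72991 ≈ 0.8083
  upper = min{1, (1 − p₀)/p₁} = 0.86004 / 0.72991 ≈ 1.1783 → capped at 1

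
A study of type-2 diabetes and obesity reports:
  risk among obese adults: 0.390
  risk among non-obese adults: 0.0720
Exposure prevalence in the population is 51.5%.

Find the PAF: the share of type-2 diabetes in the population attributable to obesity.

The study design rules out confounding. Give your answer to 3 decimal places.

Let p₁ = 0.39, p₀ = 0.072.
Overall risk P(Y=1) = π·p₁ + (1−π)·p₀ = 0.515×0.39 + 0.485×0.072 = 0.23577.
Under exogeneity, PAF = [P(Y=1) − p₀] / P(Y=1).
PAF = (0.23577 − 0.072) / 0.23577 ≈ 0.6946

PAF ≈ 0.695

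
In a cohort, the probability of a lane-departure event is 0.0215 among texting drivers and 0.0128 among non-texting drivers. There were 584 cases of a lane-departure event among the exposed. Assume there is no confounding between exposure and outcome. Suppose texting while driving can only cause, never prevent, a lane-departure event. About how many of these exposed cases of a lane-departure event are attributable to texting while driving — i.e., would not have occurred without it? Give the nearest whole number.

about 236 cases

Let p₁ = 0.0215, p₀ = 0.0128.
PN = (p₁ − p₀)/p₁ = (0.0215 − 0.0128) / 0.0215 ≈ 0.40465.
Attributable cases ≈ PN × (exposed cases) = 0.40465 × 584 ≈ 236.32.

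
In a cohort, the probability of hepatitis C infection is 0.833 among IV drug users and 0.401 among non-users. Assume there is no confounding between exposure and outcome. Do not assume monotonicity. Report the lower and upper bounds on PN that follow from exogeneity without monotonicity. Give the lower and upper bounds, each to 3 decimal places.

Let p₁ = 0.833, p₀ = 0.401.
Under exogeneity alone the bounds on PN are max{0,(p₁−p₀)/p₁} ≤ PN ≤ min{1,(1−p₀)/p₁}.
  lower = (p₁ − p₀)/p₁ = 0.432 / 0.833 ≈ 0.5186
  upper = min{1, (1 − p₀)/p₁} = 0.599 / 0.833 ≈ 0.7191

0.519 ≤ PN ≤ 0.719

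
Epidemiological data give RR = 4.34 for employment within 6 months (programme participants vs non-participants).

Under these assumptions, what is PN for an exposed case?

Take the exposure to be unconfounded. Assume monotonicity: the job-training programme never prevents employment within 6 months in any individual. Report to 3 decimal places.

PN ≈ 0.770

Under exogeneity and monotonicity, PN = (RR − 1) / RR = 1 − 1/RR.
PN = (4.34 − 1) / 4.34 = 3.34 / 4.34 ≈ 0.7696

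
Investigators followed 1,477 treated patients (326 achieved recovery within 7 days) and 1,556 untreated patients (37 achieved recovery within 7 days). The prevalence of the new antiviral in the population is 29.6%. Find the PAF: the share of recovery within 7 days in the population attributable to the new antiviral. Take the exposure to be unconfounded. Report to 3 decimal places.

p₁ = P(outcome | exposed) = 326/1477 = 0.22072
p₀ = P(outcome | unexposed) = 37/1556 = 0.023779
Overall risk P(Y=1) = π·p₁ + (1−π)·p₀ = 0.296×0.22072 + 0.704×0.023779 = 0.082073.
Under exogeneity, PAF = [P(Y=1) − p₀] / P(Y=1).
PAF = (0.082073 − 0.023779) / 0.082073 ≈ 0.7103

PAF ≈ 0.710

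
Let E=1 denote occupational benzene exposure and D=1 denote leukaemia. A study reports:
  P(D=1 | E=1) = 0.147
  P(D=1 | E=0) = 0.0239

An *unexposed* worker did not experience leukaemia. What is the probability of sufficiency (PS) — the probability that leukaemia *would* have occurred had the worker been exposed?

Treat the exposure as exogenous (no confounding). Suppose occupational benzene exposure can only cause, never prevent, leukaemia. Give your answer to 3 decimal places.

PS ≈ 0.126

Let p₁ = 0.147, p₀ = 0.0239.
Under exogeneity and monotonicity, PS = (p₁ − p₀) / (1 − p₀).
PS = (0.147 − 0.0239) / (1 − 0.0239) = 0.1231 / 0.9761 ≈ 0.1261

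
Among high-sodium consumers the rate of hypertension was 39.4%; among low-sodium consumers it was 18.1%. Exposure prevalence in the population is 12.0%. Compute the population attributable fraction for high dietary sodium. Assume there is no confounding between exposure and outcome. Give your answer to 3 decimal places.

PAF ≈ 0.124

p₁ = 0.394, p₀ = 0.181.
Overall risk P(Y=1) = π·p₁ + (1−π)·p₀ = 0.12×0.394 + 0.88×0.181 = 0.20656.
Under exogeneity, PAF = [P(Y=1) − p₀] / P(Y=1).
PAF = (0.20656 − 0.181) / 0.20656 ≈ 0.1237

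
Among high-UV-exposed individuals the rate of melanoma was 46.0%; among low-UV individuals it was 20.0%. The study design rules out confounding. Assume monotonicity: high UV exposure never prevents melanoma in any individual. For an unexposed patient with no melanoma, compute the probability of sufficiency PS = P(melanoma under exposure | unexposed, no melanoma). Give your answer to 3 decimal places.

p₁ = 0.46, p₀ = 0.2.
Under exogeneity and monotonicity, PS = (p₁ − p₀) / (1 − p₀).
PS = (0.46 − 0.2) / (1 − 0.2) = 0.26 / 0.8 ≈ 0.3250

PS ≈ 0.325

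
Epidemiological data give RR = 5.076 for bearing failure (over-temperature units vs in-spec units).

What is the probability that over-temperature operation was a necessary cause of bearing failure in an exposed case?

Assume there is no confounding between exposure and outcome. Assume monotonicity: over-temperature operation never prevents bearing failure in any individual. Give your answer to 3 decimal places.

Under exogeneity and monotonicity, PN = (RR − 1) / RR = 1 − 1/RR.
PN = (5.076 − 1) / 5.076 = 4.076 / 5.076 ≈ 0.8030

PN ≈ 0.803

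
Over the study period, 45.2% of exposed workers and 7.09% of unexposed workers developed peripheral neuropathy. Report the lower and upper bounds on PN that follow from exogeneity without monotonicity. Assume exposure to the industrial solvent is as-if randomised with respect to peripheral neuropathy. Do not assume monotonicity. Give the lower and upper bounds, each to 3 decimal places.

0.843 ≤ PN ≤ 1.000

p₁ = 0.452, p₀ = 0.0709.
Under exogeneity alone the bounds on PN are max{0,(p₁−p₀)/p₁} ≤ PN ≤ min{1,(1−p₀)/p₁}.
  lower = (p₁ − p₀)/p₁ = 0.3811 / 0.452 ≈ 0.8431
  upper = min{1, (1 − p₀)/p₁} = 0.9291 / 0.452 ≈ 2.0555 → capped at 1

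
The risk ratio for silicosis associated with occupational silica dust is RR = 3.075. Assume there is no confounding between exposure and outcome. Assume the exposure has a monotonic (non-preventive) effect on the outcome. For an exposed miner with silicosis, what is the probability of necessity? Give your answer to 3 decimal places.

Under exogeneity and monotonicity, PN = (RR − 1) / RR = 1 − 1/RR.
PN = (3.075 − 1) / 3.075 = 2.075 / 3.075 ≈ 0.6748

PN ≈ 0.675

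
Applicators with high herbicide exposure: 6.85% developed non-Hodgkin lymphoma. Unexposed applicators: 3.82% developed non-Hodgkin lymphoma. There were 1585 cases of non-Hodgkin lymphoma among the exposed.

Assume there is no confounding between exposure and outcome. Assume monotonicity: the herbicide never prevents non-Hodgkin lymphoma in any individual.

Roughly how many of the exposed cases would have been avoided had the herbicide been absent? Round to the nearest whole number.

p₁ = 0.0685, p₀ = 0.0382.
PN = (p₁ − p₀)/p₁ = (0.0685 − 0.0382) / 0.0685 ≈ 0.44234.
Attributable cases ≈ PN × (exposed cases) = 0.44234 × 1585 ≈ 701.10.

about 701 cases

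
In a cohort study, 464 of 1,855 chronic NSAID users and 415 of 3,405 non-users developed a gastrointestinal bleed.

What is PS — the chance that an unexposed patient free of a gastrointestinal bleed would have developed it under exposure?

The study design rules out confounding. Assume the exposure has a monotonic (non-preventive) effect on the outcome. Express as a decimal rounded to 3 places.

PS ≈ 0.146

p₁ = P(outcome | exposed) = 464/1855 = 0.25013
p₀ = P(outcome | unexposed) = 415/3405 = 0.12188
Under exogeneity and monotonicity, PS = (p₁ − p₀) / (1 − p₀).
PS = (0.25013 − 0.12188) / (1 − 0.12188) = 0.12826 / 0.87812 ≈ 0.1461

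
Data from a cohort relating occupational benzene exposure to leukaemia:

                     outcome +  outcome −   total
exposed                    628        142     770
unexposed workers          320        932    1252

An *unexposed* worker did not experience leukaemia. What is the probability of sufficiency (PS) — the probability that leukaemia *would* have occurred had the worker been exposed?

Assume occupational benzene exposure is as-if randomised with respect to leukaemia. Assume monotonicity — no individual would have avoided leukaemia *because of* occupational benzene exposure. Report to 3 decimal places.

p₁ = P(outcome | exposed) = 628/770 = 0.81558
p₀ = P(outcome | unexposed) = 320/1252 = 0.25559
Under exogeneity and monotonicity, PS = (p₁ − p₀)/(1 − p₀).
PS = (0.81558 − 0.25559) / 0.74441 ≈ 0.7523

PS ≈ 0.752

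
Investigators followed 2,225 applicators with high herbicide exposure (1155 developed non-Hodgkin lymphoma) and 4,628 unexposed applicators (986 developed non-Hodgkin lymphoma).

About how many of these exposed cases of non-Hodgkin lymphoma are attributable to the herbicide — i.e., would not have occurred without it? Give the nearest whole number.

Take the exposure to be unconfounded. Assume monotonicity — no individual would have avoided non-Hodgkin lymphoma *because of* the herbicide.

p₁ = P(outcome | exposed) = 1155/2225 = 0.5191
p₀ = P(outcome | unexposed) = 986/4628 = 0.21305
PN = (p₁ − p₀)/p₁ = (0.5191 − 0.21305) / 0.5191 ≈ 0.58958.
Attributable cases ≈ PN × (exposed cases) = 0.58958 × 1155 ≈ 680.96.

about 681 cases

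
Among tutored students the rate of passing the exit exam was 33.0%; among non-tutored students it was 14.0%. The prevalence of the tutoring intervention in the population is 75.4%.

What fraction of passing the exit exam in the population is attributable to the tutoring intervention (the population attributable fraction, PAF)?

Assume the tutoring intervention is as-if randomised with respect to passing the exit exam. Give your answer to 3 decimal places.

PAF ≈ 0.506

p₁ = 0.33, p₀ = 0.14.
Overall risk P(Y=1) = π·p₁ + (1−π)·p₀ = 0.754×0.33 + 0.246×0.14 = 0.28326.
Under exogeneity, PAF = [P(Y=1) − p₀] / P(Y=1).
PAF = (0.28326 − 0.14) / 0.28326 ≈ 0.5058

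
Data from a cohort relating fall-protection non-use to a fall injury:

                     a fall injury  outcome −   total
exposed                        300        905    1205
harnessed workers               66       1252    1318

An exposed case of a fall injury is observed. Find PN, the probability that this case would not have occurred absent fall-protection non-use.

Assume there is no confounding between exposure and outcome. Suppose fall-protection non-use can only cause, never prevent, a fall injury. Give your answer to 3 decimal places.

PN ≈ 0.799

p₁ = P(outcome | exposed) = 300/1205 = 0.24896
p₀ = P(outcome | unexposed) = 66/1318 = 0.050076
Under exogeneity and monotonicity, PN = (p₁ − p₀) / p₁.
PN = (0.24896 − 0.050076) / 0.24896 = 0.19889 / 0.24896 ≈ 0.7989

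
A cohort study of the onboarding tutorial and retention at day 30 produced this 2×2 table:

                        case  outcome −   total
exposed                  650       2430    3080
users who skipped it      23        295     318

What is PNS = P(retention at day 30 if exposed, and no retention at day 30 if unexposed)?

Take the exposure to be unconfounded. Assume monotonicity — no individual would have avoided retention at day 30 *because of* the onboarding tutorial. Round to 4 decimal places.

PNS ≈ 0.1387

p₁ = P(outcome | exposed) = 650/3080 = 0.21104
p₀ = P(outcome | unexposed) = 23/318 = 0.072327
Under exogeneity and monotonicity, PNS = p₁ − p₀.
PNS = 0.21104 − 0.072327 = 0.13871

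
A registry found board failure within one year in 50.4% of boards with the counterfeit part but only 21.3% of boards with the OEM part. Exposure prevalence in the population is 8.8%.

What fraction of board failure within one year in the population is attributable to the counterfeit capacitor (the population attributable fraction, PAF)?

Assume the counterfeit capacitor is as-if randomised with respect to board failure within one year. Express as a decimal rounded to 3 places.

PAF ≈ 0.107

p₁ = 0.504, p₀ = 0.213.
Overall risk P(Y=1) = π·p₁ + (1−π)·p₀ = 0.088×0.504 + 0.912×0.213 = 0.23861.
Under exogeneity, PAF = [P(Y=1) − p₀] / P(Y=1).
PAF = (0.23861 − 0.213) / 0.23861 ≈ 0.1073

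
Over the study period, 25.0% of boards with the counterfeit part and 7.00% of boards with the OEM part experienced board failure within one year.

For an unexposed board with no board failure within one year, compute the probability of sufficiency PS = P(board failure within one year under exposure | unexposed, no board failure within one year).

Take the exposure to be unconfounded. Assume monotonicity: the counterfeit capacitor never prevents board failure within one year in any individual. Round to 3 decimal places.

p₁ = 0.25, p₀ = 0.07.
Under exogeneity and monotonicity, PS = (p₁ − p₀) / (1 − p₀).
PS = (0.25 − 0.07) / (1 − 0.07) = 0.18 / 0.93 ≈ 0.1935

PS ≈ 0.194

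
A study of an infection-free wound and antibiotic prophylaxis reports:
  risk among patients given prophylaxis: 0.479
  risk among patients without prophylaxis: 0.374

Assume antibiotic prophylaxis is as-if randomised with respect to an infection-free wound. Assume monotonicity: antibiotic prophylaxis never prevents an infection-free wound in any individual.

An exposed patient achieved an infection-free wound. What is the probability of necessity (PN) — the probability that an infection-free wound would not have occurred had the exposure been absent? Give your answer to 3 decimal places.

Let p₁ = 0.479, p₀ = 0.374.
Under exogeneity and monotonicity, PN = (p₁ − p₀) / p₁.
PN = (0.479 − 0.374) / 0.479 = 0.105 / 0.479 ≈ 0.2192

PN ≈ 0.219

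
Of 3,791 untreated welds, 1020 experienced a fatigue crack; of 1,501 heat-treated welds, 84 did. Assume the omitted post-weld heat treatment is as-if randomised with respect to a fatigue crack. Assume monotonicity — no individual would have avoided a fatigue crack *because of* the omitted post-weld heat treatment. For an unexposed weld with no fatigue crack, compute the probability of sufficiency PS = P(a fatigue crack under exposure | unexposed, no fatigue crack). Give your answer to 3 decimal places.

PS ≈ 0.226

p₁ = P(outcome | exposed) = 1020/3791 = 0.26906
p₀ = P(outcome | unexposed) = 84/1501 = 0.055963
Under exogeneity and monotonicity, PS = (p₁ − p₀) / (1 − p₀).
PS = (0.26906 − 0.055963) / (1 − 0.055963) = 0.2131 / 0.94404 ≈ 0.2257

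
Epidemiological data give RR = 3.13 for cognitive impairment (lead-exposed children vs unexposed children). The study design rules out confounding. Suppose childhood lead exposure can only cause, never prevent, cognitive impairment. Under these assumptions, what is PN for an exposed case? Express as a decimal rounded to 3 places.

PN ≈ 0.681

Under exogeneity and monotonicity, PN = (RR − 1) / RR = 1 − 1/RR.
PN = (3.13 − 1) / 3.13 = 2.13 / 3.13 ≈ 0.6805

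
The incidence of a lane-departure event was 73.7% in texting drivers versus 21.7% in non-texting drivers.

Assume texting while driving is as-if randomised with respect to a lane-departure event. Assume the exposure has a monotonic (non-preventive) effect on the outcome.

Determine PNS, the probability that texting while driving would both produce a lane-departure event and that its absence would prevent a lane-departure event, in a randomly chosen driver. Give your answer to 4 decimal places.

PNS ≈ 0.5200

p₁ = 0.737, p₀ = 0.217.
Under exogeneity and monotonicity, PNS = p₁ − p₀.
PNS = 0.737 − 0.217 = 0.52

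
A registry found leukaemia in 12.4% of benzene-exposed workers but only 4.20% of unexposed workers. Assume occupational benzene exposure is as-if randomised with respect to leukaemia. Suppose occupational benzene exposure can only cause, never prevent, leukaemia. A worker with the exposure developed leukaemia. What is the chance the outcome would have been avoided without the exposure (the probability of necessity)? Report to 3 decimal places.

PN ≈ 0.661

p₁ = 0.124, p₀ = 0.042.
Under exogeneity and monotonicity, PN = (p₁ − p₀) / p₁.
PN = (0.124 − 0.042) / 0.124 = 0.082 / 0.124 ≈ 0.6613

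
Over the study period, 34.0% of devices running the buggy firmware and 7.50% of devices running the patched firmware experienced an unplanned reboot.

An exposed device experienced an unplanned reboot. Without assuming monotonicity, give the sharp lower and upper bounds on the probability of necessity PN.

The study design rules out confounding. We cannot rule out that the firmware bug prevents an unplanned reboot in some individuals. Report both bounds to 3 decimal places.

p₁ = 0.34, p₀ = 0.075.
Under exogeneity alone the bounds on PN are max{0,(p₁−p₀)/p₁} ≤ PN ≤ min{1,(1−p₀)/p₁}.
  lower = (p₁ − p₀)/p₁ = 0.265 / 0.34 ≈ 0.7794
  upper = min{1, (1 − p₀)/p₁} = 0.925 / 0.34 ≈ 2.7206 → capped at 1

0.779 ≤ PN ≤ 1.000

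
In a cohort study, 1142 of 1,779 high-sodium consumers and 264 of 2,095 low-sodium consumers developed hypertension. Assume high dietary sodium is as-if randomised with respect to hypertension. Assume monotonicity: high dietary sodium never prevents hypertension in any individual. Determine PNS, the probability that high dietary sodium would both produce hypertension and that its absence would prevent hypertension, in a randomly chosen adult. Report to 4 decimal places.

p₁ = P(outcome | exposed) = 1142/1779 = 0.64193
p₀ = P(outcome | unexposed) = 264/2095 = 0.12601
Under exogeneity and monotonicity, PNS = p₁ − p₀.
PNS = 0.64193 − 0.12601 = 0.51592

PNS ≈ 0.5159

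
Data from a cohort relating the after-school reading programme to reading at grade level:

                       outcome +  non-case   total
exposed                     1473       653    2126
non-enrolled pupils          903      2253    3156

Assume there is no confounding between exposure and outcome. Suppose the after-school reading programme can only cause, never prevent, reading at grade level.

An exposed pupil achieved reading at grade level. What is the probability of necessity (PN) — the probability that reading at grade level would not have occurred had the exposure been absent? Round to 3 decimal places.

p₁ = P(outcome | exposed) = 1473/2126 = 0.69285
p₀ = P(outcome | unexposed) = 903/3156 = 0.28612
Under exogeneity and monotonicity, PN = (p₁ − p₀)/p₁.
PN = (0.69285 − 0.28612) / 0.69285 ≈ 0.5870

PN ≈ 0.587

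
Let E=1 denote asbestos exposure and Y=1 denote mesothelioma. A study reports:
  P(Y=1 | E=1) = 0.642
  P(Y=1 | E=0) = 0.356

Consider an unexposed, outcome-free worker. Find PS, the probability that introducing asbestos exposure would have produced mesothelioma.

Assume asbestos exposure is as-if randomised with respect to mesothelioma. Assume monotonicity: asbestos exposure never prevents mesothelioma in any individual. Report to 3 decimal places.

PS ≈ 0.444

Let p₁ = 0.642, p₀ = 0.356.
Under exogeneity and monotonicity, PS = (p₁ − p₀) / (1 − p₀).
PS = (0.642 − 0.356) / (1 − 0.356) = 0.286 / 0.644 ≈ 0.4441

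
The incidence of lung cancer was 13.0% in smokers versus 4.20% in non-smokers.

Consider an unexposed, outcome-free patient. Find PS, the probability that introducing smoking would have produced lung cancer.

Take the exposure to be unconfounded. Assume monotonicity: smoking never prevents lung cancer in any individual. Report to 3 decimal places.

p₁ = 0.13, p₀ = 0.042.
Under exogeneity and monotonicity, PS = (p₁ − p₀) / (1 − p₀).
PS = (0.13 − 0.042) / (1 − 0.042) = 0.088 / 0.958 ≈ 0.0919

PS ≈ 0.092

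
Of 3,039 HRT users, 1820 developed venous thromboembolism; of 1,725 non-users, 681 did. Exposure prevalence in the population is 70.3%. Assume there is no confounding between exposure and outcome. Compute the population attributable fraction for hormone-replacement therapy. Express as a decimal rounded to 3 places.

p₁ = P(outcome | exposed) = 1820/3039 = 0.59888
p₀ = P(outcome | unexposed) = 681/1725 = 0.39478
Overall risk P(Y=1) = π·p₁ + (1−π)·p₀ = 0.703×0.59888 + 0.297×0.39478 = 0.53826.
Under exogeneity, PAF = [P(Y=1) − p₀] / P(Y=1).
PAF = (0.53826 − 0.39478) / 0.53826 ≈ 0.2666

PAF ≈ 0.267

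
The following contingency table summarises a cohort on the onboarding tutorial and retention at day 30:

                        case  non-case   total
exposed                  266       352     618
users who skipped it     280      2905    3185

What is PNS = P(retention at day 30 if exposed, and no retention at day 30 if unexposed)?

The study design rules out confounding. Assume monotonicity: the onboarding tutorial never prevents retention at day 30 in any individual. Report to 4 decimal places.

p₁ = P(outcome | exposed) = 266/618 = 0.43042
p₀ = P(outcome | unexposed) = 280/3185 = 0.087912
Under exogeneity and monotonicity, PNS = p₁ − p₀.
PNS = 0.43042 − 0.087912 = 0.34251

PNS ≈ 0.3425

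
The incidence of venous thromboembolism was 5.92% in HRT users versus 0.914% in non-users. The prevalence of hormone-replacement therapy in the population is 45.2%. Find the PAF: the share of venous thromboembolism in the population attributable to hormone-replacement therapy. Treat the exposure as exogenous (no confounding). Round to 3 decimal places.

PAF ≈ 0.712

p₁ = 0.0592, p₀ = 0.00914.
Overall risk P(Y=1) = π·p₁ + (1−π)·p₀ = 0.452×0.0592 + 0.548×0.00914 = 0.031767.
Under exogeneity, PAF = [P(Y=1) − p₀] / P(Y=1).
PAF = (0.031767 − 0.00914) / 0.031767 ≈ 0.7123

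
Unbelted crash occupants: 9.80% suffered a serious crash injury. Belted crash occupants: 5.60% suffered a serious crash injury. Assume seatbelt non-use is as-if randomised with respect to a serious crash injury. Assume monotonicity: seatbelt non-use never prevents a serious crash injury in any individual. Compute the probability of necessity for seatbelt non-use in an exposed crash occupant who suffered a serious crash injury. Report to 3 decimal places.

PN ≈ 0.429

p₁ = 0.098, p₀ = 0.056.
Under exogeneity and monotonicity, PN = (p₁ − p₀) / p₁.
PN = (0.098 − 0.056) / 0.098 = 0.042 / 0.098 ≈ 0.4286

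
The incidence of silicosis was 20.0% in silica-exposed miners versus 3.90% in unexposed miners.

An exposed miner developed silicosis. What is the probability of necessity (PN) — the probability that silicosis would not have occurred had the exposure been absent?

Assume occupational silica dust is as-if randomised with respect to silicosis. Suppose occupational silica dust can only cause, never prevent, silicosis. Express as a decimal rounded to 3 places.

PN ≈ 0.805

p₁ = 0.2, p₀ = 0.039.
Under exogeneity and monotonicity, PN = (p₁ − p₀) / p₁.
PN = (0.2 − 0.039) / 0.2 = 0.161 / 0.2 ≈ 0.8050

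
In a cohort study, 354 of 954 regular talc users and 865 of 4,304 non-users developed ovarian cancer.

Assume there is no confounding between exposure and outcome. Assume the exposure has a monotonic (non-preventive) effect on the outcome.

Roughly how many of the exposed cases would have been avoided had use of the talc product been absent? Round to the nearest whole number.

about 162 cases

p₁ = P(outcome | exposed) = 354/954 = 0.37107
p₀ = P(outcome | unexposed) = 865/4304 = 0.20098
PN = (p₁ − p₀)/p₁ = (0.37107 − 0.20098) / 0.37107 ≈ 0.45839.
Attributable cases ≈ PN × (exposed cases) = 0.45839 × 354 ≈ 162.27.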